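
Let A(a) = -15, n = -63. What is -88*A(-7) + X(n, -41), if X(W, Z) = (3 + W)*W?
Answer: 5100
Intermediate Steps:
X(W, Z) = W*(3 + W)
-88*A(-7) + X(n, -41) = -88*(-15) - 63*(3 - 63) = 1320 - 63*(-60) = 1320 + 3780 = 5100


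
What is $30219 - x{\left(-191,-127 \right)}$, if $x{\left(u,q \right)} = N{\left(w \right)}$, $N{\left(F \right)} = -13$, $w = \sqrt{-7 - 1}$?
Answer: $30232$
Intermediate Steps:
$w = 2 i \sqrt{2}$ ($w = \sqrt{-8} = 2 i \sqrt{2} \approx 2.8284 i$)
$x{\left(u,q \right)} = -13$
$30219 - x{\left(-191,-127 \right)} = 30219 - -13 = 30219 + 13 = 30232$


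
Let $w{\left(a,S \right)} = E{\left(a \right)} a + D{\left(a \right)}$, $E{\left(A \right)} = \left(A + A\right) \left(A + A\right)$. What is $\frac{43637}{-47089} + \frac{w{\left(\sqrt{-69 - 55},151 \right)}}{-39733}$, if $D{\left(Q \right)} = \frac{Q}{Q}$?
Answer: $- \frac{1733876010}{1870987237} + \frac{992 i \sqrt{31}}{39733} \approx -0.92672 + 0.13901 i$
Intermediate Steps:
$E{\left(A \right)} = 4 A^{2}$ ($E{\left(A \right)} = 2 A 2 A = 4 A^{2}$)
$D{\left(Q \right)} = 1$
$w{\left(a,S \right)} = 1 + 4 a^{3}$ ($w{\left(a,S \right)} = 4 a^{2} a + 1 = 4 a^{3} + 1 = 1 + 4 a^{3}$)
$\frac{43637}{-47089} + \frac{w{\left(\sqrt{-69 - 55},151 \right)}}{-39733} = \frac{43637}{-47089} + \frac{1 + 4 \left(\sqrt{-69 - 55}\right)^{3}}{-39733} = 43637 \left(- \frac{1}{47089}\right) + \left(1 + 4 \left(\sqrt{-124}\right)^{3}\right) \left(- \frac{1}{39733}\right) = - \frac{43637}{47089} + \left(1 + 4 \left(2 i \sqrt{31}\right)^{3}\right) \left(- \frac{1}{39733}\right) = - \frac{43637}{47089} + \left(1 + 4 \left(- 248 i \sqrt{31}\right)\right) \left(- \frac{1}{39733}\right) = - \frac{43637}{47089} + \left(1 - 992 i \sqrt{31}\right) \left(- \frac{1}{39733}\right) = - \frac{43637}{47089} - \left(\frac{1}{39733} - \frac{992 i \sqrt{31}}{39733}\right) = - \frac{1733876010}{1870987237} + \frac{992 i \sqrt{31}}{39733}$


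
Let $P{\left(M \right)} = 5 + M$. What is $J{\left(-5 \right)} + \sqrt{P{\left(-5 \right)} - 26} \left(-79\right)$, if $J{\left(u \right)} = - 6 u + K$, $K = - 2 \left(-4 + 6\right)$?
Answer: $26 - 79 i \sqrt{26} \approx 26.0 - 402.82 i$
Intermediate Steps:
$K = -4$ ($K = \left(-2\right) 2 = -4$)
$J{\left(u \right)} = -4 - 6 u$ ($J{\left(u \right)} = - 6 u - 4 = -4 - 6 u$)
$J{\left(-5 \right)} + \sqrt{P{\left(-5 \right)} - 26} \left(-79\right) = \left(-4 - -30\right) + \sqrt{\left(5 - 5\right) - 26} \left(-79\right) = \left(-4 + 30\right) + \sqrt{0 - 26} \left(-79\right) = 26 + \sqrt{-26} \left(-79\right) = 26 + i \sqrt{26} \left(-79\right) = 26 - 79 i \sqrt{26}$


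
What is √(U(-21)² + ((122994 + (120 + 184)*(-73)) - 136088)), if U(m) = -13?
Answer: I*√35117 ≈ 187.4*I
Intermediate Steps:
√(U(-21)² + ((122994 + (120 + 184)*(-73)) - 136088)) = √((-13)² + ((122994 + (120 + 184)*(-73)) - 136088)) = √(169 + ((122994 + 304*(-73)) - 136088)) = √(169 + ((122994 - 22192) - 136088)) = √(169 + (100802 - 136088)) = √(169 - 35286) = √(-35117) = I*√35117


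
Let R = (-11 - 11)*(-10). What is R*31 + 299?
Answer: 7119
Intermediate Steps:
R = 220 (R = -22*(-10) = 220)
R*31 + 299 = 220*31 + 299 = 6820 + 299 = 7119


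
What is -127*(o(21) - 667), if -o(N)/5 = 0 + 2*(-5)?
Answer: 78359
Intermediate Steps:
o(N) = 50 (o(N) = -5*(0 + 2*(-5)) = -5*(0 - 10) = -5*(-10) = 50)
-127*(o(21) - 667) = -127*(50 - 667) = -127*(-617) = 78359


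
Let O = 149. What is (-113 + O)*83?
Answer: 2988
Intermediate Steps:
(-113 + O)*83 = (-113 + 149)*83 = 36*83 = 2988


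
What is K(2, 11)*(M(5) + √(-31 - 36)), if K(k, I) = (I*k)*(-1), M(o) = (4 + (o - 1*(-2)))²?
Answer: -2662 - 22*I*√67 ≈ -2662.0 - 180.08*I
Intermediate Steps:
M(o) = (6 + o)² (M(o) = (4 + (o + 2))² = (4 + (2 + o))² = (6 + o)²)
K(k, I) = -I*k
K(2, 11)*(M(5) + √(-31 - 36)) = (-1*11*2)*((6 + 5)² + √(-31 - 36)) = -22*(11² + √(-67)) = -22*(121 + I*√67) = -2662 - 22*I*√67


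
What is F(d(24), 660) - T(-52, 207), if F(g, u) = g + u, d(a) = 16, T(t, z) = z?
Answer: 469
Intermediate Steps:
F(d(24), 660) - T(-52, 207) = (16 + 660) - 1*207 = 676 - 207 = 469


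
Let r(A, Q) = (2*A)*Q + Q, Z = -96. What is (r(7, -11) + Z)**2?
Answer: 68121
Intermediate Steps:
r(A, Q) = Q + 2*A*Q (r(A, Q) = 2*A*Q + Q = Q + 2*A*Q)
(r(7, -11) + Z)**2 = (-11*(1 + 2*7) - 96)**2 = (-11*(1 + 14) - 96)**2 = (-11*15 - 96)**2 = (-165 - 96)**2 = (-261)**2 = 68121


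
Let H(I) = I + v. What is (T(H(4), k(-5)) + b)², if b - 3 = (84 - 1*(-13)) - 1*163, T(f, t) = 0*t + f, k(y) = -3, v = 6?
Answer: 2809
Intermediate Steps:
H(I) = 6 + I (H(I) = I + 6 = 6 + I)
T(f, t) = f (T(f, t) = 0 + f = f)
b = -63 (b = 3 + ((84 - 1*(-13)) - 1*163) = 3 + ((84 + 13) - 163) = 3 + (97 - 163) = 3 - 66 = -63)
(T(H(4), k(-5)) + b)² = ((6 + 4) - 63)² = (10 - 63)² = (-53)² = 2809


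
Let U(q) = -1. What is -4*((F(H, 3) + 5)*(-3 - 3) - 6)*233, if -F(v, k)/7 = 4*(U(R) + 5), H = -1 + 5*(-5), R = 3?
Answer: -592752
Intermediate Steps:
H = -26 (H = -1 - 25 = -26)
F(v, k) = -112 (F(v, k) = -28*(-1 + 5) = -28*4 = -7*16 = -112)
-4*((F(H, 3) + 5)*(-3 - 3) - 6)*233 = -4*((-112 + 5)*(-3 - 3) - 6)*233 = -4*(-107*(-6) - 6)*233 = -4*(642 - 6)*233 = -4*636*233 = -2544*233 = -592752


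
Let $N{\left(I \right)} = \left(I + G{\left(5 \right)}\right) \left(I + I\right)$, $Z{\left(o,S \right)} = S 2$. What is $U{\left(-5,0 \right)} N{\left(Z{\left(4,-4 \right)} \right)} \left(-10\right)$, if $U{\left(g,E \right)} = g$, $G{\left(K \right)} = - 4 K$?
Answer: $22400$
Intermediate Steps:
$Z{\left(o,S \right)} = 2 S$
$N{\left(I \right)} = 2 I \left(-20 + I\right)$ ($N{\left(I \right)} = \left(I - 20\right) \left(I + I\right) = \left(I - 20\right) 2 I = \left(-20 + I\right) 2 I = 2 I \left(-20 + I\right)$)
$U{\left(-5,0 \right)} N{\left(Z{\left(4,-4 \right)} \right)} \left(-10\right) = - 5 \cdot 2 \cdot 2 \left(-4\right) \left(-20 + 2 \left(-4\right)\right) \left(-10\right) = - 5 \cdot 2 \left(-8\right) \left(-20 - 8\right) \left(-10\right) = - 5 \cdot 2 \left(-8\right) \left(-28\right) \left(-10\right) = \left(-5\right) 448 \left(-10\right) = \left(-2240\right) \left(-10\right) = 22400$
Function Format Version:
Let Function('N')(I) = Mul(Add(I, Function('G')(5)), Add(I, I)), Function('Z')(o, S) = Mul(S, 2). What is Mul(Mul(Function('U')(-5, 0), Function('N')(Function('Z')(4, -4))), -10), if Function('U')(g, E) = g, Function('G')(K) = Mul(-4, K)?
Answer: 22400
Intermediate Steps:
Function('Z')(o, S) = Mul(2, S)
Function('N')(I) = Mul(2, I, Add(-20, I)) (Function('N')(I) = Mul(Add(I, Mul(-4, 5)), Add(I, I)) = Mul(Add(I, -20), Mul(2, I)) = Mul(Add(-20, I), Mul(2, I)) = Mul(2, I, Add(-20, I)))
Mul(Mul(Function('U')(-5, 0), Function('N')(Function('Z')(4, -4))), -10) = Mul(Mul(-5, Mul(2, Mul(2, -4), Add(-20, Mul(2, -4)))), -10) = Mul(Mul(-5, Mul(2, -8, Add(-20, -8))), -10) = Mul(Mul(-5, Mul(2, -8, -28)), -10) = Mul(Mul(-5, 448), -10) = Mul(-2240, -10) = 22400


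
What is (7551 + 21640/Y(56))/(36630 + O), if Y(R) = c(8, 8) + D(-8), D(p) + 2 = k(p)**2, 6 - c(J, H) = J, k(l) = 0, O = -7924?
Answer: 2141/28706 ≈ 0.074584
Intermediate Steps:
c(J, H) = 6 - J
D(p) = -2 (D(p) = -2 + 0**2 = -2 + 0 = -2)
Y(R) = -4 (Y(R) = (6 - 1*8) - 2 = (6 - 8) - 2 = -2 - 2 = -4)
(7551 + 21640/Y(56))/(36630 + O) = (7551 + 21640/(-4))/(36630 - 7924) = (7551 + 21640*(-1/4))/28706 = (7551 - 5410)*(1/28706) = 2141*(1/28706) = 2141/28706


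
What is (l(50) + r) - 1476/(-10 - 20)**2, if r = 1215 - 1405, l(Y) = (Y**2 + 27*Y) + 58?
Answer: 92909/25 ≈ 3716.4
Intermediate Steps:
l(Y) = 58 + Y**2 + 27*Y
r = -190
(l(50) + r) - 1476/(-10 - 20)**2 = ((58 + 50**2 + 27*50) - 190) - 1476/(-10 - 20)**2 = ((58 + 2500 + 1350) - 190) - 1476/((-30)**2) = (3908 - 190) - 1476/900 = 3718 - 1476*1/900 = 3718 - 41/25 = 92909/25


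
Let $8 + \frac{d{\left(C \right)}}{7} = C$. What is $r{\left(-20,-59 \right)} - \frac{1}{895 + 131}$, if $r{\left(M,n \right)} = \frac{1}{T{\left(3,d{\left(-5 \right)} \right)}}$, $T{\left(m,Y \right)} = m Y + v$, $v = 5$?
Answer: $- \frac{647}{137484} \approx -0.004706$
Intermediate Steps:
$d{\left(C \right)} = -56 + 7 C$
$T{\left(m,Y \right)} = 5 + Y m$ ($T{\left(m,Y \right)} = m Y + 5 = Y m + 5 = 5 + Y m$)
$r{\left(M,n \right)} = - \frac{1}{268}$ ($r{\left(M,n \right)} = \frac{1}{5 + \left(-56 + 7 \left(-5\right)\right) 3} = \frac{1}{5 + \left(-56 - 35\right) 3} = \frac{1}{5 - 273} = \frac{1}{-268} = - \frac{1}{268}$)
$r{\left(-20,-59 \right)} - \frac{1}{895 + 131} = - \frac{1}{268} - \frac{1}{895 + 131} = - \frac{1}{268} - \frac{1}{1026} = - \frac{647}{137484}$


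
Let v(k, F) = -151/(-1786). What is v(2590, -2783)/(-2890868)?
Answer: -151/5163090248 ≈ -2.9246e-8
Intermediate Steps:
v(k, F) = 151/1786 (v(k, F) = -151*(-1/1786) = 151/1786)
v(2590, -2783)/(-2890868) = (151/1786)/(-2890868) = (151/1786)*(-1/2890868) = -151/5163090248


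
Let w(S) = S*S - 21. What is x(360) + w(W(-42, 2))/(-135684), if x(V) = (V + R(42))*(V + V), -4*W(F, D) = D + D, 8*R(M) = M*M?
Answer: 14177621165/33921 ≈ 4.1796e+5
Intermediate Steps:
R(M) = M²/8 (R(M) = (M*M)/8 = M²/8)
W(F, D) = -D/2 (W(F, D) = -(D + D)/4 = -D/2)
w(S) = -21 + S² (w(S) = S² - 21 = -21 + S²)
x(V) = 2*V*(441/2 + V) (x(V) = (V + (⅛)*42²)*(V + V) = (V + (⅛)*1764)*(2*V) = (V + 441/2)*(2*V) = (441/2 + V)*(2*V) = 2*V*(441/2 + V))
x(360) + w(W(-42, 2))/(-135684) = 360*(441 + 2*360) + (-21 + (-½*2)²)/(-135684) = 360*(441 + 720) + (-21 + (-1)²)*(-1/135684) = 360*1161 + (-21 + 1)*(-1/135684) = 417960 - 20*(-1/135684) = 417960 + 5/33921 = 14177621165/33921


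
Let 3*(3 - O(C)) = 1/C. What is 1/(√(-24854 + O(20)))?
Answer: -2*I*√22365915/1491061 ≈ -0.0063435*I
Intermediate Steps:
O(C) = 3 - 1/(3*C)
1/(√(-24854 + O(20))) = 1/(√(-24854 + (3 - ⅓/20))) = 1/(√(-24854 + (3 - ⅓*1/20))) = 1/(√(-24854 + (3 - 1/60))) = 1/(√(-24854 + 179/60)) = 1/(√(-1491061/60)) = 1/(I*√22365915/30) = -2*I*√22365915/1491061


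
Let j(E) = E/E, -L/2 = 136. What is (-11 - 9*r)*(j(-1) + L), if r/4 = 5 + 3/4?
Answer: 59078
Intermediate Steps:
L = -272 (L = -2*136 = -272)
r = 23 (r = 4*(5 + 3/4) = 4*(5 + (¼)*3) = 4*(5 + ¾) = 4*(23/4) = 23)
j(E) = 1
(-11 - 9*r)*(j(-1) + L) = (-11 - 9*23)*(1 - 272) = (-11 - 207)*(-271) = -218*(-271) = 59078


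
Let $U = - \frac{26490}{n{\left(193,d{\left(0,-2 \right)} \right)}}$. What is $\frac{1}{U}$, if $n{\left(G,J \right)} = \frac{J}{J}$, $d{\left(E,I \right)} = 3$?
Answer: $- \frac{1}{26490} \approx -3.775 \cdot 10^{-5}$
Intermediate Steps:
$n{\left(G,J \right)} = 1$
$U = -26490$ ($U = - \frac{26490}{1} = \left(-26490\right) 1 = -26490$)
$\frac{1}{U} = \frac{1}{-26490} = - \frac{1}{26490}$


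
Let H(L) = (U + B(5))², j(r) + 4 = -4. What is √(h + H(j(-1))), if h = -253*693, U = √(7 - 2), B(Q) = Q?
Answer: √(-175329 + (5 + √5)²) ≈ 418.66*I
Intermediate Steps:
j(r) = -8 (j(r) = -4 - 4 = -8)
U = √5 ≈ 2.2361
H(L) = (5 + √5)² (H(L) = (√5 + 5)² = (5 + √5)²)
h = -175329
√(h + H(j(-1))) = √(-175329 + (5 + √5)²)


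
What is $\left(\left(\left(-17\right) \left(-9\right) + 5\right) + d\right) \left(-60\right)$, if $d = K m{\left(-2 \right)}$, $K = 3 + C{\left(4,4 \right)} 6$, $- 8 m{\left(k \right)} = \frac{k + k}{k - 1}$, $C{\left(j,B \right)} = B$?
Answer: $-9210$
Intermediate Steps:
$m{\left(k \right)} = - \frac{k}{4 \left(-1 + k\right)}$ ($m{\left(k \right)} = - \frac{\left(k + k\right) \frac{1}{k - 1}}{8} = - \frac{2 k \frac{1}{-1 + k}}{8} = - \frac{k}{4 \left(-1 + k\right)}$)
$K = 27$ ($K = 3 + 4 \cdot 6 = 3 + 24 = 27$)
$d = - \frac{9}{2}$ ($d = 27 \left(\left(-1\right) \left(-2\right) \frac{1}{-4 + 4 \left(-2\right)}\right) = 27 \left(\left(-1\right) \left(-2\right) \frac{1}{-4 - 8}\right) = 27 \left(\left(-1\right) \left(-2\right) \frac{1}{-12}\right) = 27 \left(\left(-1\right) \left(-2\right) \left(- \frac{1}{12}\right)\right) = 27 \left(- \frac{1}{6}\right) = - \frac{9}{2} \approx -4.5$)
$\left(\left(\left(-17\right) \left(-9\right) + 5\right) + d\right) \left(-60\right) = \left(\left(\left(-17\right) \left(-9\right) + 5\right) - \frac{9}{2}\right) \left(-60\right) = \left(\left(153 + 5\right) - \frac{9}{2}\right) \left(-60\right) = \left(158 - \frac{9}{2}\right) \left(-60\right) = \frac{307}{2} \left(-60\right) = -9210$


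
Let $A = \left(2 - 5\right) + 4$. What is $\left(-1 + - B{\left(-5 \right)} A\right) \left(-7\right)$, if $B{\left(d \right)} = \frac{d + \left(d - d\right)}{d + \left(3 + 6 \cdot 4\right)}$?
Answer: $\frac{119}{22} \approx 5.4091$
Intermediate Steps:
$B{\left(d \right)} = \frac{d}{27 + d}$ ($B{\left(d \right)} = \frac{d + 0}{d + \left(3 + 24\right)} = \frac{d}{d + 27} = \frac{d}{27 + d}$)
$A = 1$ ($A = -3 + 4 = 1$)
$\left(-1 + - B{\left(-5 \right)} A\right) \left(-7\right) = \left(-1 + - \frac{-5}{27 - 5} \cdot 1\right) \left(-7\right) = \left(-1 + - \frac{-5}{22} \cdot 1\right) \left(-7\right) = \left(-1 + \left(-1\right) \left(- \frac{5}{22}\right) 1\right) \left(-7\right) = \left(-1 + \frac{5}{22} \cdot 1\right) \left(-7\right) = \left(-1 + \frac{5}{22}\right) \left(-7\right) = \left(- \frac{17}{22}\right) \left(-7\right) = \frac{119}{22}$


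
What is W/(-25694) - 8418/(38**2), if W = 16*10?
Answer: -54130783/9275534 ≈ -5.8359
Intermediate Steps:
W = 160
W/(-25694) - 8418/(38**2) = 160/(-25694) - 8418/(38**2) = 160*(-1/25694) - 8418/1444 = -80/12847 - 8418*1/1444 = -80/12847 - 4209/722 = -54130783/9275534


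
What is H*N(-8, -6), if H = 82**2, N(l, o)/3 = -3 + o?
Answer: -181548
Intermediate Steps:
N(l, o) = -9 + 3*o (N(l, o) = 3*(-3 + o) = -9 + 3*o)
H = 6724
H*N(-8, -6) = 6724*(-9 + 3*(-6)) = 6724*(-9 - 18) = 6724*(-27) = -181548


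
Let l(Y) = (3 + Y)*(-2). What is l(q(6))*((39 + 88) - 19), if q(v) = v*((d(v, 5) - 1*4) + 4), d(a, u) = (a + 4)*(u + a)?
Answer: -143208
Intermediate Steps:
d(a, u) = (4 + a)*(a + u)
q(v) = v*(20 + v**2 + 9*v) (q(v) = v*(((v**2 + 4*v + 4*5 + v*5) - 1*4) + 4) = v*(((v**2 + 4*v + 20 + 5*v) - 4) + 4) = v*(((20 + v**2 + 9*v) - 4) + 4) = v*((16 + v**2 + 9*v) + 4) = v*(20 + v**2 + 9*v))
l(Y) = -6 - 2*Y
l(q(6))*((39 + 88) - 19) = (-6 - 12*(20 + 6**2 + 9*6))*((39 + 88) - 19) = (-6 - 12*(20 + 36 + 54))*(127 - 19) = (-6 - 12*110)*108 = (-6 - 2*660)*108 = (-6 - 1320)*108 = -1326*108 = -143208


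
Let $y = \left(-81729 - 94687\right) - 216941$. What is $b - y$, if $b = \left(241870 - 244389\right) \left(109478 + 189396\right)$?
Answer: $-752470249$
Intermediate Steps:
$b = -752863606$ ($b = \left(-2519\right) 298874 = -752863606$)
$y = -393357$ ($y = \left(-81729 - 94687\right) - 216941 = -176416 - 216941 = -393357$)
$b - y = -752863606 - -393357 = -752863606 + 393357 = -752470249$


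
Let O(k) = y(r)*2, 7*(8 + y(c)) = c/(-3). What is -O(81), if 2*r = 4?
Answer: 340/21 ≈ 16.190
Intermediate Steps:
r = 2 (r = (½)*4 = 2)
y(c) = -8 - c/21 (y(c) = -8 + (c/(-3))/7 = -8 + (c*(-⅓))/7 = -8 + (-c/3)/7 = -8 - c/21)
O(k) = -340/21 (O(k) = (-8 - 1/21*2)*2 = (-8 - 2/21)*2 = -170/21*2 = -340/21)
-O(81) = -1*(-340/21) = 340/21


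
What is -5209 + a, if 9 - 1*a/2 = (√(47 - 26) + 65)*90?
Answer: -16891 - 180*√21 ≈ -17716.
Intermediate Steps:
a = -11682 - 180*√21 (a = 18 - 2*(√(47 - 26) + 65)*90 = 18 - 2*(√21 + 65)*90 = 18 - 2*(65 + √21)*90 = 18 - 2*(5850 + 90*√21) = 18 + (-11700 - 180*√21) = -11682 - 180*√21 ≈ -12507.)
-5209 + a = -5209 + (-11682 - 180*√21) = -16891 - 180*√21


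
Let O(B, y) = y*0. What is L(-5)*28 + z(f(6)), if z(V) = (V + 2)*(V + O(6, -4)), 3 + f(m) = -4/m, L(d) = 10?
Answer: 2575/9 ≈ 286.11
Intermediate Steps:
O(B, y) = 0
f(m) = -3 - 4/m
z(V) = V*(2 + V) (z(V) = (V + 2)*(V + 0) = (2 + V)*V = V*(2 + V))
L(-5)*28 + z(f(6)) = 10*28 + (-3 - 4/6)*(2 + (-3 - 4/6)) = 280 + (-3 - 4*1/6)*(2 + (-3 - 4*1/6)) = 280 + (-3 - 2/3)*(2 + (-3 - 2/3)) = 280 - 11*(2 - 11/3)/3 = 280 - 11/3*(-5/3) = 280 + 55/9 = 2575/9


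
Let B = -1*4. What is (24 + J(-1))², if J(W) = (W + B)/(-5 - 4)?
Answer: 48841/81 ≈ 602.98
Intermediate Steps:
B = -4
J(W) = 4/9 - W/9 (J(W) = (W - 4)/(-5 - 4) = (-4 + W)/(-9) = (-4 + W)*(-⅑) = 4/9 - W/9)
(24 + J(-1))² = (24 + (4/9 - ⅑*(-1)))² = (24 + (4/9 + ⅑))² = (24 + 5/9)² = (221/9)² = 48841/81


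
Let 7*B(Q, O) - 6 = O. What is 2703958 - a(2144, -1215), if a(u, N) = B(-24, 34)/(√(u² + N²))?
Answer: 2703958 - 40*√6072961/42510727 ≈ 2.7040e+6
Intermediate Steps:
B(Q, O) = 6/7 + O/7
a(u, N) = 40/(7*√(N² + u²)) (a(u, N) = (6/7 + (⅐)*34)/(√(u² + N²)) = (6/7 + 34/7)/(√(N² + u²)) = 40/(7*√(N² + u²)))
2703958 - a(2144, -1215) = 2703958 - 40/(7*√((-1215)² + 2144²)) = 2703958 - 40/(7*√(1476225 + 4596736)) = 2703958 - 40/(7*√6072961) = 2703958 - 40*√6072961/6072961/7 = 2703958 - 40*√6072961/42510727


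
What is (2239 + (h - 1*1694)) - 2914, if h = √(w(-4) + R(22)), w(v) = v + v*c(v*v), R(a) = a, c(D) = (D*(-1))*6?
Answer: -2369 + √402 ≈ -2348.9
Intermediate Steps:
c(D) = -6*D (c(D) = -D*6 = -6*D)
w(v) = v - 6*v³ (w(v) = v + v*(-6*v*v) = v + v*(-6*v²) = v - 6*v³)
h = √402 (h = √((-4 - 6*(-4)³) + 22) = √((-4 - 6*(-64)) + 22) = √((-4 + 384) + 22) = √(380 + 22) = √402 ≈ 20.050)
(2239 + (h - 1*1694)) - 2914 = (2239 + (√402 - 1*1694)) - 2914 = (2239 + (√402 - 1694)) - 2914 = (2239 + (-1694 + √402)) - 2914 = (545 + √402) - 2914 = -2369 + √402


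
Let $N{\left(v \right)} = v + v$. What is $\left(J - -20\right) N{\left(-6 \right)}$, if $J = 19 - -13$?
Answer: $-624$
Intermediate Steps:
$N{\left(v \right)} = 2 v$
$J = 32$ ($J = 19 + 13 = 32$)
$\left(J - -20\right) N{\left(-6 \right)} = \left(32 - -20\right) 2 \left(-6\right) = \left(32 + 20\right) \left(-12\right) = 52 \left(-12\right) = -624$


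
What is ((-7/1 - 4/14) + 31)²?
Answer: 27556/49 ≈ 562.37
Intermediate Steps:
((-7/1 - 4/14) + 31)² = ((-7*1 - 4*1/14) + 31)² = ((-7 - 2/7) + 31)² = (-51/7 + 31)² = (166/7)² = 27556/49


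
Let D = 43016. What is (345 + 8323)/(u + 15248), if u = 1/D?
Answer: 372862688/655907969 ≈ 0.56847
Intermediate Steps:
u = 1/43016 ≈ 2.3247e-5
(345 + 8323)/(u + 15248) = (345 + 8323)/(1/43016 + 15248) = 8668/(655907969/43016) = 8668*(43016/655907969) = 372862688/655907969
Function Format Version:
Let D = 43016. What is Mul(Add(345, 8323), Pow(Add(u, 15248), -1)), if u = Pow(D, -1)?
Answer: Rational(372862688, 655907969) ≈ 0.56847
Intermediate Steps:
u = Rational(1, 43016) (u = Pow(43016, -1) = Rational(1, 43016) ≈ 2.3247e-5)
Mul(Add(345, 8323), Pow(Add(u, 15248), -1)) = Mul(Add(345, 8323), Pow(Add(Rational(1, 43016), 15248), -1)) = Mul(8668, Pow(Rational(655907969, 43016), -1)) = Mul(8668, Rational(43016, 655907969)) = Rational(372862688, 655907969)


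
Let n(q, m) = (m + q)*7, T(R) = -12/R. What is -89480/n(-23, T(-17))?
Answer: 1521160/2653 ≈ 573.37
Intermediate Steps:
n(q, m) = 7*m + 7*q
-89480/n(-23, T(-17)) = -89480/(7*(-12/(-17)) + 7*(-23)) = -89480/(7*(-12*(-1/17)) - 161) = -89480/(7*(12/17) - 161) = -89480/(84/17 - 161) = -89480/(-2653/17) = -89480*(-17/2653) = 1521160/2653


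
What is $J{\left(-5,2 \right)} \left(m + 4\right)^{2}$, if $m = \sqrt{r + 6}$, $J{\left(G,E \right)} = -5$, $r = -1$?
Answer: $-105 - 40 \sqrt{5} \approx -194.44$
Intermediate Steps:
$m = \sqrt{5}$ ($m = \sqrt{-1 + 6} = \sqrt{5} \approx 2.2361$)
$J{\left(-5,2 \right)} \left(m + 4\right)^{2} = - 5 \left(\sqrt{5} + 4\right)^{2} = - 5 \left(4 + \sqrt{5}\right)^{2}$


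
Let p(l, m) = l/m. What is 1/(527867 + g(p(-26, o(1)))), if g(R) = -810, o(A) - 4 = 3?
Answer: 1/527057 ≈ 1.8973e-6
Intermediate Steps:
o(A) = 7 (o(A) = 4 + 3 = 7)
1/(527867 + g(p(-26, o(1)))) = 1/(527867 - 810) = 1/527057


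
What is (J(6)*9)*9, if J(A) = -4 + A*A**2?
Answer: 17172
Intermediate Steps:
J(A) = -4 + A**3
(J(6)*9)*9 = ((-4 + 6**3)*9)*9 = ((-4 + 216)*9)*9 = (212*9)*9 = 1908*9 = 17172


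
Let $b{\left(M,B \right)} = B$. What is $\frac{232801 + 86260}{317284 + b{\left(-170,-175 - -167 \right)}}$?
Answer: $\frac{319061}{317276} \approx 1.0056$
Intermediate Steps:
$\frac{232801 + 86260}{317284 + b{\left(-170,-175 - -167 \right)}} = \frac{232801 + 86260}{317284 - 8} = \frac{319061}{317284 + \left(-175 + 167\right)} = \frac{319061}{317284 - 8} = \frac{319061}{317276}$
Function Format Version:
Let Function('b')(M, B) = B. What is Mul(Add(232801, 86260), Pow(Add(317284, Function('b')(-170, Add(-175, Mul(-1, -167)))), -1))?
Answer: Rational(319061, 317276) ≈ 1.0056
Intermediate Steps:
Mul(Add(232801, 86260), Pow(Add(317284, Function('b')(-170, Add(-175, Mul(-1, -167)))), -1)) = Mul(Add(232801, 86260), Pow(Add(317284, Add(-175, Mul(-1, -167))), -1)) = Mul(319061, Pow(Add(317284, Add(-175, 167)), -1)) = Mul(319061, Pow(Add(317284, -8), -1)) = Mul(319061, Pow(317276, -1)) = Mul(319061, Rational(1, 317276)) = Rational(319061, 317276)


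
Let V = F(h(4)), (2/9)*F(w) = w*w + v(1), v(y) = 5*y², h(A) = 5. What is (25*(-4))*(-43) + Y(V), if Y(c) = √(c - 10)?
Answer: 4300 + 5*√5 ≈ 4311.2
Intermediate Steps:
F(w) = 45/2 + 9*w²/2 (F(w) = 9*(w*w + 5*1²)/2 = 9*(w² + 5*1)/2 = 9*(w² + 5)/2 = 9*(5 + w²)/2 = 45/2 + 9*w²/2)
V = 135 (V = 45/2 + (9/2)*5² = 45/2 + (9/2)*25 = 45/2 + 225/2 = 135)
Y(c) = √(-10 + c)
(25*(-4))*(-43) + Y(V) = (25*(-4))*(-43) + √(-10 + 135) = -100*(-43) + √125 = 4300 + 5*√5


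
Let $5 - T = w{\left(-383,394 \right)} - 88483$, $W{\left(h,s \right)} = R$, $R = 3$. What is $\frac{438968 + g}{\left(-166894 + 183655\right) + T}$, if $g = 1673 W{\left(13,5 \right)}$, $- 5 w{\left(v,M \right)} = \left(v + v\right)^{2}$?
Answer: $\frac{2219935}{1113001} \approx 1.9945$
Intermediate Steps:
$w{\left(v,M \right)} = - \frac{4 v^{2}}{5}$ ($w{\left(v,M \right)} = - \frac{\left(v + v\right)^{2}}{5} = - \frac{\left(2 v\right)^{2}}{5} = - \frac{4 v^{2}}{5}$)
$W{\left(h,s \right)} = 3$
$T = \frac{1029196}{5}$ ($T = 5 - \left(- \frac{4 \left(-383\right)^{2}}{5} - 88483\right) = 5 - \left(\left(- \frac{4}{5}\right) 146689 - 88483\right) = 5 - \left(- \frac{586756}{5} - 88483\right) = 5 - - \frac{1029171}{5} = 5 + \frac{1029171}{5} = \frac{1029196}{5} \approx 2.0584 \cdot 10^{5}$)
$g = 5019$ ($g = 1673 \cdot 3 = 5019$)
$\frac{438968 + g}{\left(-166894 + 183655\right) + T} = \frac{438968 + 5019}{\left(-166894 + 183655\right) + \frac{1029196}{5}} = \frac{443987}{16761 + \frac{1029196}{5}} = \frac{443987}{\frac{1113001}{5}} = 443987 \cdot \frac{5}{1113001} = \frac{2219935}{1113001}$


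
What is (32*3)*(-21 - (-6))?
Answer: -1440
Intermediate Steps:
(32*3)*(-21 - (-6)) = 96*(-21 - 1*(-6)) = 96*(-21 + 6) = 96*(-15) = -1440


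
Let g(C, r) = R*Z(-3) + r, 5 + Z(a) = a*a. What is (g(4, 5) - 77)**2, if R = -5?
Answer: 8464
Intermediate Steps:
Z(a) = -5 + a**2 (Z(a) = -5 + a*a = -5 + a**2)
g(C, r) = -20 + r (g(C, r) = -5*(-5 + (-3)**2) + r = -5*(-5 + 9) + r = -5*4 + r = -20 + r)
(g(4, 5) - 77)**2 = ((-20 + 5) - 77)**2 = (-15 - 77)**2 = (-92)**2 = 8464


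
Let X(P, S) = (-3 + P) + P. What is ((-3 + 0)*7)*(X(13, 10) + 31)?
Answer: -1134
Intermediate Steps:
X(P, S) = -3 + 2*P
((-3 + 0)*7)*(X(13, 10) + 31) = ((-3 + 0)*7)*((-3 + 2*13) + 31) = (-3*7)*((-3 + 26) + 31) = -21*(23 + 31) = -21*54 = -1134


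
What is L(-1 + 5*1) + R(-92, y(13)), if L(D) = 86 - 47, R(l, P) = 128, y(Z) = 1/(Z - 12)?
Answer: 167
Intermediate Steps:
y(Z) = 1/(-12 + Z)
L(D) = 39
L(-1 + 5*1) + R(-92, y(13)) = 39 + 128 = 167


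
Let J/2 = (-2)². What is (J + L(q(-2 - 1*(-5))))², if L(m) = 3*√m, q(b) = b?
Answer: 91 + 48*√3 ≈ 174.14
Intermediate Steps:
J = 8 (J = 2*(-2)² = 2*4 = 8)
(J + L(q(-2 - 1*(-5))))² = (8 + 3*√(-2 - 1*(-5)))² = (8 + 3*√(-2 + 5))² = (8 + 3*√3)²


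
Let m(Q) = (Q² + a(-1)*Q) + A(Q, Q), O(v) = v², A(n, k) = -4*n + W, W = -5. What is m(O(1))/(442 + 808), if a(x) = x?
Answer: -9/1250 ≈ -0.0072000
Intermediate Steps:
A(n, k) = -5 - 4*n (A(n, k) = -4*n - 5 = -5 - 4*n)
m(Q) = -5 + Q² - 5*Q (m(Q) = (Q² - Q) + (-5 - 4*Q) = -5 + Q² - 5*Q)
m(O(1))/(442 + 808) = (-5 + (1²)² - 5*1²)/(442 + 808) = (-5 + 1² - 5*1)/1250 = (-5 + 1 - 5)*(1/1250) = -9*1/1250 = -9/1250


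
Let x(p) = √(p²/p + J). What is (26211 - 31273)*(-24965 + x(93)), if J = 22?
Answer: 126372830 - 5062*√115 ≈ 1.2632e+8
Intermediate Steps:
x(p) = √(22 + p) (x(p) = √(p²/p + 22) = √(p + 22) = √(22 + p))
(26211 - 31273)*(-24965 + x(93)) = (26211 - 31273)*(-24965 + √(22 + 93)) = -5062*(-24965 + √115) = 126372830 - 5062*√115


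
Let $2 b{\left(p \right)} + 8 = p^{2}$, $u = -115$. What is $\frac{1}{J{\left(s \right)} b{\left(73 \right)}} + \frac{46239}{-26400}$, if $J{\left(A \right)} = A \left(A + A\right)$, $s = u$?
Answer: $- \frac{8676930153}{4954063840} \approx -1.7515$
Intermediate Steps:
$s = -115$
$b{\left(p \right)} = -4 + \frac{p^{2}}{2}$
$J{\left(A \right)} = 2 A^{2}$ ($J{\left(A \right)} = A 2 A = 2 A^{2}$)
$\frac{1}{J{\left(s \right)} b{\left(73 \right)}} + \frac{46239}{-26400} = \frac{1}{2 \left(-115\right)^{2} \left(-4 + \frac{73^{2}}{2}\right)} + \frac{46239}{-26400} = \frac{1}{2 \cdot 13225 \left(-4 + \frac{1}{2} \cdot 5329\right)} + 46239 \left(- \frac{1}{26400}\right) = \frac{1}{26450 \left(-4 + \frac{5329}{2}\right)} - \frac{15413}{8800} = \frac{1}{26450 \cdot \frac{5321}{2}} - \frac{15413}{8800} = \frac{1}{26450} \cdot \frac{2}{5321} - \frac{15413}{8800} = \frac{1}{70370225} - \frac{15413}{8800} = - \frac{8676930153}{4954063840}$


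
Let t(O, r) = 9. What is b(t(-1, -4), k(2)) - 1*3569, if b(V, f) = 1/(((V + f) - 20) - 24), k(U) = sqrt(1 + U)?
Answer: -4361353/1222 - sqrt(3)/1222 ≈ -3569.0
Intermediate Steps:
b(V, f) = 1/(-44 + V + f) (b(V, f) = 1/((-20 + V + f) - 24) = 1/(-44 + V + f))
b(t(-1, -4), k(2)) - 1*3569 = 1/(-44 + 9 + sqrt(1 + 2)) - 1*3569 = 1/(-44 + 9 + sqrt(3)) - 3569 = 1/(-35 + sqrt(3)) - 3569 = -3569 + 1/(-35 + sqrt(3))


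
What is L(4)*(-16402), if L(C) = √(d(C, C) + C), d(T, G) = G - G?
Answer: -32804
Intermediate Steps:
d(T, G) = 0
L(C) = √C (L(C) = √(0 + C) = √C)
L(4)*(-16402) = √4*(-16402) = 2*(-16402) = -32804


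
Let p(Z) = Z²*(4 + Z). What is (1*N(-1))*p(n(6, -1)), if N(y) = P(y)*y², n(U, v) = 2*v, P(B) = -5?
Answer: -40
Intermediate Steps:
N(y) = -5*y²
(1*N(-1))*p(n(6, -1)) = (1*(-5*(-1)²))*((2*(-1))²*(4 + 2*(-1))) = (1*(-5*1))*((-2)²*(4 - 2)) = (1*(-5))*(4*2) = -5*8 = -40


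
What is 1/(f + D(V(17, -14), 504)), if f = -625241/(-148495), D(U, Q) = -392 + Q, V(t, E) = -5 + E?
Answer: 148495/17256681 ≈ 0.0086051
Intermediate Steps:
f = 625241/148495 (f = -625241*(-1/148495) = 625241/148495 ≈ 4.2105)
1/(f + D(V(17, -14), 504)) = 1/(625241/148495 + (-392 + 504)) = 1/(625241/148495 + 112) = 1/(17256681/148495) = 148495/17256681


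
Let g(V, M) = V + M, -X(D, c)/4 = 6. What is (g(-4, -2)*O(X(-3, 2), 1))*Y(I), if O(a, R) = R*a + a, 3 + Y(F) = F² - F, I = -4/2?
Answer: 864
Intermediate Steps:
I = -2 (I = -4*½ = -2)
Y(F) = -3 + F² - F (Y(F) = -3 + (F² - F) = -3 + F² - F)
X(D, c) = -24 (X(D, c) = -4*6 = -24)
O(a, R) = a + R*a
g(V, M) = M + V
(g(-4, -2)*O(X(-3, 2), 1))*Y(I) = ((-2 - 4)*(-24*(1 + 1)))*(-3 + (-2)² - 1*(-2)) = (-(-144)*2)*(-3 + 4 + 2) = -6*(-48)*3 = 288*3 = 864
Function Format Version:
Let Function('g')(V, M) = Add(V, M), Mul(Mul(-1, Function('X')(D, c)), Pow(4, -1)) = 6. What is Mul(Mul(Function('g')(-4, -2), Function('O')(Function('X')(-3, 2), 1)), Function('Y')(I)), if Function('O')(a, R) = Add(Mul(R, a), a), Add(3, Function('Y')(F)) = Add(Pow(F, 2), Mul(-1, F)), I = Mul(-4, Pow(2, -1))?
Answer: 864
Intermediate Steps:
I = -2 (I = Mul(-4, Rational(1, 2)) = -2)
Function('Y')(F) = Add(-3, Pow(F, 2), Mul(-1, F)) (Function('Y')(F) = Add(-3, Add(Pow(F, 2), Mul(-1, F))) = Add(-3, Pow(F, 2), Mul(-1, F)))
Function('X')(D, c) = -24 (Function('X')(D, c) = Mul(-4, 6) = -24)
Function('O')(a, R) = Add(a, Mul(R, a))
Function('g')(V, M) = Add(M, V)
Mul(Mul(Function('g')(-4, -2), Function('O')(Function('X')(-3, 2), 1)), Function('Y')(I)) = Mul(Mul(Add(-2, -4), Mul(-24, Add(1, 1))), Add(-3, Pow(-2, 2), Mul(-1, -2))) = Mul(Mul(-6, Mul(-24, 2)), Add(-3, 4, 2)) = Mul(Mul(-6, -48), 3) = Mul(288, 3) = 864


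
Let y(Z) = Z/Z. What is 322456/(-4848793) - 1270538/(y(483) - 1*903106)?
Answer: 5869364134754/4378969202265 ≈ 1.3404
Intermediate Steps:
y(Z) = 1
322456/(-4848793) - 1270538/(y(483) - 1*903106) = 322456/(-4848793) - 1270538/(1 - 1*903106) = 322456*(-1/4848793) - 1270538/(1 - 903106) = -322456/4848793 - 1270538/(-903105) = -322456/4848793 - 1270538*(-1/903105) = -322456/4848793 + 1270538/903105 = 5869364134754/4378969202265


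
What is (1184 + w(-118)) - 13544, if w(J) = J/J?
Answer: -12359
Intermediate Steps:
w(J) = 1
(1184 + w(-118)) - 13544 = (1184 + 1) - 13544 = 1185 - 13544 = -12359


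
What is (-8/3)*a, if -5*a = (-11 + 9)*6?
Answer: -32/5 ≈ -6.4000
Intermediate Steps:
a = 12/5 (a = -(-11 + 9)*6/5 = -(-2)*6/5 = -⅕*(-12) = 12/5 ≈ 2.4000)
(-8/3)*a = -8/3*(12/5) = -8*⅓*(12/5) = -8/3*12/5 = -32/5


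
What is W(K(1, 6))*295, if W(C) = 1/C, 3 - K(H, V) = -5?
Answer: 295/8 ≈ 36.875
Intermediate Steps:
K(H, V) = 8 (K(H, V) = 3 - 1*(-5) = 3 + 5 = 8)
W(C) = 1/C
W(K(1, 6))*295 = 295/8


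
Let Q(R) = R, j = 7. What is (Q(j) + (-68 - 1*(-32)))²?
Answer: 841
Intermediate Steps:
(Q(j) + (-68 - 1*(-32)))² = (7 + (-68 - 1*(-32)))² = (7 + (-68 + 32))² = (7 - 36)² = (-29)² = 841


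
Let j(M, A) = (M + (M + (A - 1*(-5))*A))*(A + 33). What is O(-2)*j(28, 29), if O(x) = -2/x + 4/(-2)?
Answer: -64604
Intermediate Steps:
O(x) = -2 - 2/x (O(x) = -2/x + 4*(-½) = -2/x - 2 = -2 - 2/x)
j(M, A) = (33 + A)*(2*M + A*(5 + A)) (j(M, A) = (M + (M + (A + 5)*A))*(33 + A) = (M + (M + (5 + A)*A))*(33 + A) = (M + (M + A*(5 + A)))*(33 + A) = (2*M + A*(5 + A))*(33 + A) = (33 + A)*(2*M + A*(5 + A)))
O(-2)*j(28, 29) = (-2 - 2/(-2))*(29³ + 38*29² + 66*28 + 165*29 + 2*29*28) = (-2 - 2*(-½))*(24389 + 38*841 + 1848 + 4785 + 1624) = (-2 + 1)*(24389 + 31958 + 1848 + 4785 + 1624) = -1*64604 = -64604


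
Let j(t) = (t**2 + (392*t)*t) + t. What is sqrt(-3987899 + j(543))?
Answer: sqrt(111888301) ≈ 10578.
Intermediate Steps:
j(t) = t + 393*t**2 (j(t) = (t**2 + 392*t**2) + t = 393*t**2 + t = t + 393*t**2)
sqrt(-3987899 + j(543)) = sqrt(-3987899 + 543*(1 + 393*543)) = sqrt(-3987899 + 543*(1 + 213399)) = sqrt(-3987899 + 543*213400) = sqrt(-3987899 + 115876200) = sqrt(111888301)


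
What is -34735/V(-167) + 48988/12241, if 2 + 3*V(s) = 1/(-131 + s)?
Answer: 126716706842/2435959 ≈ 52019.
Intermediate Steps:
V(s) = -2/3 + 1/(3*(-131 + s))
-34735/V(-167) + 48988/12241 = -34735*3*(-131 - 167)/(263 - 2*(-167)) + 48988/12241 = -34735*(-894/(263 + 334)) + 48988*(1/12241) = -34735/((1/3)*(-1/298)*597) + 48988/12241 = -34735/(-199/298) + 48988/12241 = -34735*(-298/199) + 48988/12241 = 10351030/199 + 48988/12241 = 126716706842/2435959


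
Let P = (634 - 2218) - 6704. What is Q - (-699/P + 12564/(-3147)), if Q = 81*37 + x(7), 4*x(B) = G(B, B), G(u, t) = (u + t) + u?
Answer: 26135874645/8694112 ≈ 3006.2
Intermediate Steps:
G(u, t) = t + 2*u (G(u, t) = (t + u) + u = t + 2*u)
x(B) = 3*B/4 (x(B) = (B + 2*B)/4 = (3*B)/4 = 3*B/4)
P = -8288 (P = -1584 - 6704 = -8288)
Q = 12009/4 (Q = 81*37 + (3/4)*7 = 2997 + 21/4 = 12009/4 ≈ 3002.3)
Q - (-699/P + 12564/(-3147)) = 12009/4 - (-699/(-8288) + 12564/(-3147)) = 12009/4 - (-699*(-1/8288) + 12564*(-1/3147)) = 12009/4 - (699/8288 - 4188/1049) = 12009/4 - 1*(-33976893/8694112) = 12009/4 + 33976893/8694112 = 26135874645/8694112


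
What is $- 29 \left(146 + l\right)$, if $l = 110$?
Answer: $-7424$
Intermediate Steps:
$- 29 \left(146 + l\right) = - 29 \left(146 + 110\right) = \left(-29\right) 256 = -7424$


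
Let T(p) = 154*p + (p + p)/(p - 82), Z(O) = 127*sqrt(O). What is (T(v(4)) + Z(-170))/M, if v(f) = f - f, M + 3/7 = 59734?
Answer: 889*I*sqrt(170)/418135 ≈ 0.027721*I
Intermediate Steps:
M = 418135/7 (M = -3/7 + 59734 = 418135/7 ≈ 59734.)
v(f) = 0
T(p) = 154*p + 2*p/(-82 + p) (T(p) = 154*p + (2*p)/(-82 + p) = 154*p + 2*p/(-82 + p))
(T(v(4)) + Z(-170))/M = (2*0*(-6313 + 77*0)/(-82 + 0) + 127*sqrt(-170))/(418135/7) = (2*0*(-6313 + 0)/(-82) + 127*(I*sqrt(170)))*(7/418135) = (2*0*(-1/82)*(-6313) + 127*I*sqrt(170))*(7/418135) = (0 + 127*I*sqrt(170))*(7/418135) = (127*I*sqrt(170))*(7/418135) = 889*I*sqrt(170)/418135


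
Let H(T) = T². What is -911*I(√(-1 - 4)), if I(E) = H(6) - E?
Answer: -32796 + 911*I*√5 ≈ -32796.0 + 2037.1*I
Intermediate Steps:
I(E) = 36 - E (I(E) = 6² - E = 36 - E)
-911*I(√(-1 - 4)) = -911*(36 - √(-1 - 4)) = -911*(36 - √(-5)) = -911*(36 - I*√5) = -32796 + 911*I*√5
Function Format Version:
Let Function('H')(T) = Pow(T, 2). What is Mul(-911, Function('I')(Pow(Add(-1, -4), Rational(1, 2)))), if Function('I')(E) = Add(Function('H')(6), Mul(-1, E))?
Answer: Add(-32796, Mul(911, I, Pow(5, Rational(1, 2)))) ≈ Add(-32796., Mul(2037.1, I))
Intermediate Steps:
Function('I')(E) = Add(36, Mul(-1, E)) (Function('I')(E) = Add(Pow(6, 2), Mul(-1, E)) = Add(36, Mul(-1, E)))
Mul(-911, Function('I')(Pow(Add(-1, -4), Rational(1, 2)))) = Mul(-911, Add(36, Mul(-1, Pow(Add(-1, -4), Rational(1, 2))))) = Mul(-911, Add(36, Mul(-1, Pow(-5, Rational(1, 2))))) = Mul(-911, Add(36, Mul(-1, Mul(I, Pow(5, Rational(1, 2)))))) = Mul(-911, Add(36, Mul(-1, I, Pow(5, Rational(1, 2))))) = Add(-32796, Mul(911, I, Pow(5, Rational(1, 2))))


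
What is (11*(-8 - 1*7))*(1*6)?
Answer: -990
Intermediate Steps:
(11*(-8 - 1*7))*(1*6) = (11*(-8 - 7))*6 = (11*(-15))*6 = -165*6 = -990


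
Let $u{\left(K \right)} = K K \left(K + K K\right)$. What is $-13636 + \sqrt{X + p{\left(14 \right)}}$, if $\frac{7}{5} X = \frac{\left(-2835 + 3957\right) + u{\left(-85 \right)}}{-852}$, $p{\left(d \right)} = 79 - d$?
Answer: $-13636 + \frac{5 i \sqrt{1706700982}}{994} \approx -13636.0 + 207.81 i$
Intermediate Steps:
$u{\left(K \right)} = K^{2} \left(K + K^{2}\right)$
$X = - \frac{42989685}{994}$ ($X = \frac{5 \frac{\left(-2835 + 3957\right) + \left(-85\right)^{3} \left(1 - 85\right)}{-852}}{7} = \frac{5 \left(1122 - -51586500\right) \left(- \frac{1}{852}\right)}{7} = \frac{5 \left(1122 + 51586500\right) \left(- \frac{1}{852}\right)}{7} = \frac{5 \cdot 51587622 \left(- \frac{1}{852}\right)}{7} = \frac{5}{7} \left(- \frac{8597937}{142}\right) = - \frac{42989685}{994} \approx -43249.0$)
$-13636 + \sqrt{X + p{\left(14 \right)}} = -13636 + \sqrt{- \frac{42989685}{994} + \left(79 - 14\right)} = -13636 + \sqrt{- \frac{42989685}{994} + 65} = -13636 + \sqrt{- \frac{42925075}{994}} = -13636 + \frac{5 i \sqrt{1706700982}}{994}$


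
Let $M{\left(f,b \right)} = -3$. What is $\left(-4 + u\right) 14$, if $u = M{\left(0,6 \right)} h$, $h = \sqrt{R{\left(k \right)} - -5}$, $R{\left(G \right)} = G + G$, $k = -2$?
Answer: $-98$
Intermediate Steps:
$R{\left(G \right)} = 2 G$
$h = 1$ ($h = \sqrt{2 \left(-2\right) - -5} = \sqrt{-4 + 5} = \sqrt{1} = 1$)
$u = -3$ ($u = \left(-3\right) 1 = -3$)
$\left(-4 + u\right) 14 = \left(-4 - 3\right) 14 = \left(-7\right) 14 = -98$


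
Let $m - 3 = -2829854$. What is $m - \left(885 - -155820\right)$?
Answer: $-2986556$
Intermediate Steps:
$m = -2829851$ ($m = 3 - 2829854 = -2829851$)
$m - \left(885 - -155820\right) = -2829851 - \left(885 - -155820\right) = -2829851 - \left(885 + 155820\right) = -2829851 - 156705 = -2986556$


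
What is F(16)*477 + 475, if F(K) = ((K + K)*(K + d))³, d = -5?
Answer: 20803977691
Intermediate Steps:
F(K) = 8*K³*(-5 + K)³ (F(K) = ((K + K)*(K - 5))³ = ((2*K)*(-5 + K))³ = (2*K*(-5 + K))³ = 8*K³*(-5 + K)³)
F(16)*477 + 475 = (8*16³*(-5 + 16)³)*477 + 475 = (8*4096*11³)*477 + 475 = (8*4096*1331)*477 + 475 = 43614208*477 + 475 = 20803977216 + 475 = 20803977691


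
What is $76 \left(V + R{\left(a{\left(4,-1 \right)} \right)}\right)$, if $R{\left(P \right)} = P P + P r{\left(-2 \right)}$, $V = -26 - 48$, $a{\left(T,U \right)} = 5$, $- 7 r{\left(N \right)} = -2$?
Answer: $- \frac{25308}{7} \approx -3615.4$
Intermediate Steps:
$r{\left(N \right)} = \frac{2}{7}$ ($r{\left(N \right)} = \left(- \frac{1}{7}\right) \left(-2\right) = \frac{2}{7}$)
$V = -74$
$R{\left(P \right)} = P^{2} + \frac{2 P}{7}$ ($R{\left(P \right)} = P P + P \frac{2}{7} = P^{2} + \frac{2 P}{7}$)
$76 \left(V + R{\left(a{\left(4,-1 \right)} \right)}\right) = 76 \left(-74 + \frac{1}{7} \cdot 5 \left(2 + 7 \cdot 5\right)\right) = 76 \left(-74 + \frac{1}{7} \cdot 5 \left(2 + 35\right)\right) = 76 \left(-74 + \frac{1}{7} \cdot 5 \cdot 37\right) = 76 \left(-74 + \frac{185}{7}\right) = 76 \left(- \frac{333}{7}\right) = - \frac{25308}{7}$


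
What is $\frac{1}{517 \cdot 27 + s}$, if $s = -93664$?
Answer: $- \frac{1}{79705} \approx -1.2546 \cdot 10^{-5}$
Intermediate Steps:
$\frac{1}{517 \cdot 27 + s} = \frac{1}{517 \cdot 27 - 93664} = \frac{1}{13959 - 93664} = \frac{1}{-79705} = - \frac{1}{79705}$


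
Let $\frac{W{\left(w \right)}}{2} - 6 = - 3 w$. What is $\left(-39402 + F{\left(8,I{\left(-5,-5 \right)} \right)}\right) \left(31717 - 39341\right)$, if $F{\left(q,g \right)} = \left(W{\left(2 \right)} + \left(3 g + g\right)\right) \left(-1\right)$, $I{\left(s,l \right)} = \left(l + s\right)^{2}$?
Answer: $303450448$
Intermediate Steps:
$W{\left(w \right)} = 12 - 6 w$ ($W{\left(w \right)} = 12 + 2 \left(- 3 w\right) = 12 - 6 w$)
$F{\left(q,g \right)} = - 4 g$ ($F{\left(q,g \right)} = \left(\left(12 - 12\right) + \left(3 g + g\right)\right) \left(-1\right) = \left(\left(12 - 12\right) + 4 g\right) \left(-1\right) = \left(0 + 4 g\right) \left(-1\right) = 4 g \left(-1\right) = - 4 g$)
$\left(-39402 + F{\left(8,I{\left(-5,-5 \right)} \right)}\right) \left(31717 - 39341\right) = \left(-39402 - 4 \left(-5 - 5\right)^{2}\right) \left(31717 - 39341\right) = \left(-39402 - 4 \left(-10\right)^{2}\right) \left(-7624\right) = \left(-39402 - 400\right) \left(-7624\right) = \left(-39802\right) \left(-7624\right) = 303450448$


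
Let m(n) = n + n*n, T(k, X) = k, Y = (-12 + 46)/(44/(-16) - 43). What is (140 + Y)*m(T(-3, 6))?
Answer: 50968/61 ≈ 835.54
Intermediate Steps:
Y = -136/183 (Y = 34/(44*(-1/16) - 43) = 34/(-11/4 - 43) = 34/(-183/4) = 34*(-4/183) = -136/183 ≈ -0.74317)
m(n) = n + n²
(140 + Y)*m(T(-3, 6)) = (140 - 136/183)*(-3*(1 - 3)) = 25484*(-3*(-2))/183 = (25484/183)*6 = 50968/61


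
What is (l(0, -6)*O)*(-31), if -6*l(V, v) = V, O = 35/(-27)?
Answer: 0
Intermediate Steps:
O = -35/27 (O = 35*(-1/27) = -35/27 ≈ -1.2963)
l(V, v) = -V/6
(l(0, -6)*O)*(-31) = (-1/6*0*(-35/27))*(-31) = (0*(-35/27))*(-31) = 0*(-31) = 0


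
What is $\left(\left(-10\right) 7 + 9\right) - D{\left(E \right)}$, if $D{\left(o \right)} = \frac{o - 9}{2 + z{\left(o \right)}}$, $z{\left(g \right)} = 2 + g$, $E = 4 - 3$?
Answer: $- \frac{297}{5} \approx -59.4$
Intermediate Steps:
$E = 1$
$D{\left(o \right)} = \frac{-9 + o}{4 + o}$ ($D{\left(o \right)} = \frac{o - 9}{2 + \left(2 + o\right)} = \frac{-9 + o}{4 + o}$)
$\left(\left(-10\right) 7 + 9\right) - D{\left(E \right)} = \left(\left(-10\right) 7 + 9\right) - \frac{-9 + 1}{4 + 1} = \left(-70 + 9\right) - \frac{1}{5} \left(-8\right) = -61 - \frac{1}{5} \left(-8\right) = -61 - - \frac{8}{5} = -61 + \frac{8}{5} = - \frac{297}{5}$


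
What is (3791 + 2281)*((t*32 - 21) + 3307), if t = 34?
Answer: 26558928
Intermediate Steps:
(3791 + 2281)*((t*32 - 21) + 3307) = (3791 + 2281)*((34*32 - 21) + 3307) = 6072*((1088 - 21) + 3307) = 6072*(1067 + 3307) = 6072*4374 = 26558928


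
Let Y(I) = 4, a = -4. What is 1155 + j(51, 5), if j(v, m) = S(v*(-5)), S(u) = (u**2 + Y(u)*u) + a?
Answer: 65156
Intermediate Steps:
S(u) = -4 + u**2 + 4*u (S(u) = (u**2 + 4*u) - 4 = -4 + u**2 + 4*u)
j(v, m) = -4 - 20*v + 25*v**2 (j(v, m) = -4 + (v*(-5))**2 + 4*(v*(-5)) = -4 + (-5*v)**2 + 4*(-5*v) = -4 + 25*v**2 - 20*v = -4 - 20*v + 25*v**2)
1155 + j(51, 5) = 1155 + (-4 - 20*51 + 25*51**2) = 1155 + (-4 - 1020 + 25*2601) = 1155 + (-4 - 1020 + 65025) = 1155 + 64001 = 65156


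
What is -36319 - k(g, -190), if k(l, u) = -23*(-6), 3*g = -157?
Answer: -36457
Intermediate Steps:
g = -157/3 (g = (⅓)*(-157) = -157/3 ≈ -52.333)
k(l, u) = 138
-36319 - k(g, -190) = -36319 - 1*138 = -36319 - 138 = -36457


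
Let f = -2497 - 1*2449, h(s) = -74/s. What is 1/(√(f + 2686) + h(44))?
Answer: -814/1095209 - 968*I*√565/1095209 ≈ -0.00074324 - 0.021009*I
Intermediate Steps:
f = -4946 (f = -2497 - 2449 = -4946)
1/(√(f + 2686) + h(44)) = 1/(√(-4946 + 2686) - 74/44) = 1/(√(-2260) - 74*1/44) = 1/(2*I*√565 - 37/22) = 1/(-37/22 + 2*I*√565)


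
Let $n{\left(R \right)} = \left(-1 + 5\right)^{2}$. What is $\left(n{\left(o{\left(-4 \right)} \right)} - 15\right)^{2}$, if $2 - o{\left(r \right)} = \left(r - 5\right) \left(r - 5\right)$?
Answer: $1$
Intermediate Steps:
$o{\left(r \right)} = 2 - \left(-5 + r\right)^{2}$ ($o{\left(r \right)} = 2 - \left(r - 5\right) \left(r - 5\right) = 2 - \left(-5 + r\right) \left(-5 + r\right) = 2 - \left(-5 + r\right)^{2}$)
$n{\left(R \right)} = 16$ ($n{\left(R \right)} = 4^{2} = 16$)
$\left(n{\left(o{\left(-4 \right)} \right)} - 15\right)^{2} = \left(16 - 15\right)^{2} = 1^{2} = 1$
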